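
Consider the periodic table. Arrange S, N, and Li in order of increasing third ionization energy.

S < N < Li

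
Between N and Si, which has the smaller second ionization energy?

Si

After 1 electron has been removed, what remains? N⁺ still has 4 valence electrons; Si⁺ still has 3 valence electrons.
All are still removing valence electrons, so compare the +1 ions as you would atoms: IE_2 generally rises across a period (higher Z_eff) and falls down a group (larger shell), subject to the usual subshell exceptions.
Valence configurations: N⁺ [He]2s²2p², Si⁺ [Ne]3s²3p¹.
The numbers (kJ/mol): N 2856, Si 1577.
Hence IE_2: Si < N.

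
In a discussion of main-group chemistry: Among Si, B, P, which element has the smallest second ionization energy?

Si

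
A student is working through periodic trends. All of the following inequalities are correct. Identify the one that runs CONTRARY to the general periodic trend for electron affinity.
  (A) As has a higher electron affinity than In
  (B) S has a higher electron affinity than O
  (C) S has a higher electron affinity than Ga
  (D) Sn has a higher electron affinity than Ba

The general trend: electron affinity increases across a period and decreases down a group.
(A) As (period 4, group 15) vs In (period 5, group 13): the stated order agrees with the simple trend.
(B) S (period 3, group 16) vs O (period 2, group 16): the stated order contradicts the simple trend.
(C) S (period 3, group 16) vs Ga (period 4, group 13): the stated order agrees with the simple trend.
(D) Sn (period 5, group 14) vs Ba (period 6, group 2): the stated order agrees with the simple trend.
The exception is (B): the compact 2p subshell of O repels the added electron more than S's larger 3p does.

(B)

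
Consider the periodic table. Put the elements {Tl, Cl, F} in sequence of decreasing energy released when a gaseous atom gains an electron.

Cl, F, Tl

F is in period 2, group 17; Cl is in period 3, group 17; Tl is in period 6, group 13.
Atoms with high Z_eff and room in the valence shell (especially the halogens) have the most exothermic electron affinities.
Neither a single period nor a single group — weigh both effects.
F > Tl: both effects reinforce here, so F is clearly the higher of the two.
Cl > F: this pair runs against the simple trend — see the exception note.
Note the exception: Cl has a higher electron affinity than F, contrary to the simple trend — F's small 2p subshell makes the incoming electron feel strong e⁻–e⁻ repulsion, so Cl actually releases more energy on gaining an electron.
Approximate values (kJ/mol): F 328, Cl 349, Tl 19.
So from highest to lowest: Cl > F > Tl.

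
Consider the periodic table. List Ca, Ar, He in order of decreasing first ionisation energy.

He > Ar > Ca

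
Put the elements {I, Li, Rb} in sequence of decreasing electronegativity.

I > Li > Rb

Li is in period 2, group 1; Rb is in period 5, group 1; I is in period 5, group 17.
Smaller atoms with higher effective nuclear charge are more electronegative.
Neither a single period nor a single group — weigh both effects.
Li > Rb: they share group 1; the group trend gives Li the larger value.
I > Li: the two effects oppose for this pair; the across-period effect wins (2.66 vs 0.98).
Tabulated electronegativity (Pauling): Li 0.98, Rb 0.82, I 2.66.
So from highest to lowest: I > Li > Rb.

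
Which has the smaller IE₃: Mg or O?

O

IE_3 is the cost of taking one more electron from the +2 cation: Mg²⁺ is the bare [Ne] core; O²⁺ still has 4 valence electrons.
Breaking into a closed-shell core is much more expensive than removing a leftover valence electron — Mg has the largest IE_3 here.
Tabulated IE_3 (kJ/mol): Mg 7733, O 5300.
Hence IE_3: O < Mg.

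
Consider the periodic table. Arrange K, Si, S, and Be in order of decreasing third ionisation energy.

Consider each +2 ion: K²⁺ is already 1 electron into the core; Si²⁺ still has 2 valence electrons; S²⁺ still has 4 valence electrons; Be²⁺ is the bare [He] core.
Core electrons are held far more tightly than valence electrons, so K and Be top the IE_3 order.
Valence configurations: Si²⁺ [Ne]3s², S²⁺ [Ne]3s²3p².
The numbers (kJ/mol): K 4420, Si 3232, S 3357, Be 14849.
So the third ionization energies run Si < S < K < Be.

Be > K > S > Si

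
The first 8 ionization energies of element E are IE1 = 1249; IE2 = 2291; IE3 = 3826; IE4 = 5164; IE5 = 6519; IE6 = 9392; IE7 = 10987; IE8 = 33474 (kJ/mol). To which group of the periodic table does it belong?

Look for the largest jump between consecutive ionization energies: IE8/IE7 ≈ 3.0, far larger than any earlier ratio.
That jump marks the point where a core electron is being removed. So the atom has 7 valence electrons.
A main-group element with 7 valence electrons is in group 17.

Group 17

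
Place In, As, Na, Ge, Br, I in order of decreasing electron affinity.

Na is in period 3, group 1; Ge is in period 4, group 14; As is in period 4, group 15; Br is in period 4, group 17; In is in period 5, group 13; I is in period 5, group 17.
Electron affinity generally becomes more exothermic across a period toward the halogens and less exothermic down a group.
Neither a single period nor a single group — weigh both effects.
Na > In: period and group pull opposite ways; the down-group shift dominates (53 vs 29 kJ/mol).
As > Na: period and group pull opposite ways; the across-period shift dominates (78 vs 53 kJ/mol).
Ge > As: this pair runs against the simple trend — see the exception note.
I > Ge: the two effects oppose for this pair; the across-period effect wins (295 vs 119 kJ/mol).
Br > I: Br sits above I in group 17, so the down-group effect alone puts Br higher.
Note the exception: Ge has a higher electron affinity than As, contrary to the simple trend — adding an electron to As's half-filled 4p³ is unfavourable, so Ge (4p²) has the more exothermic EA.
Approximate values (kJ/mol): Na 53, Ge 119, As 78, Br 325, In 29, I 295.
So from highest to lowest: Br > I > Ge > As > Na > In.

Br > I > Ge > As > Na > In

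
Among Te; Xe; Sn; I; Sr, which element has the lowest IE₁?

Sr is in period 5, group 2; Sn is in period 5, group 14; Te is in period 5, group 16; I is in period 5, group 17; Xe is in period 5, group 18.
IE₁ increases left→right with effective nuclear charge and decreases top→bottom as the valence shell moves farther out.
All lie in period 5, so first ionization energy increases left to right.
The lowest IE₁ among these belongs to Sr.

Sr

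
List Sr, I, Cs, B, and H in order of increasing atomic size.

H < B < I < Sr < Cs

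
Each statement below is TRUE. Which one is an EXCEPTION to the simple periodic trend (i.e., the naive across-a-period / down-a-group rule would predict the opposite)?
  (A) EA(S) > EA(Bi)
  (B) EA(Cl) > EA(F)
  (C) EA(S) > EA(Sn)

The general trend: electron affinity increases across a period and decreases down a group.
(A) S (period 3, group 16) vs Bi (period 6, group 15): the stated order agrees with the simple trend.
(B) Cl (period 3, group 17) vs F (period 2, group 17): the stated order contradicts the simple trend.
(C) S (period 3, group 16) vs Sn (period 5, group 14): the stated order agrees with the simple trend.
The exception is (B): F's small 2p subshell makes the incoming electron feel strong e⁻–e⁻ repulsion, so Cl actually releases more energy on gaining an electron.

(B)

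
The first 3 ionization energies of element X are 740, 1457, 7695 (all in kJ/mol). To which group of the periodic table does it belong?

Look for the largest jump between consecutive ionization energies: IE3/IE2 ≈ 5.3, far larger than any earlier ratio.
That jump marks the point where a core electron is being removed. So the atom has 2 valence electrons.
A main-group element with 2 valence electrons is in group 2.

Group 2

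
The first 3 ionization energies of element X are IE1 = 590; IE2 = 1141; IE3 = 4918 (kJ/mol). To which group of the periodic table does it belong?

Look for the largest jump between consecutive ionization energies: IE3/IE2 ≈ 4.3, far larger than any earlier ratio.
That jump marks the point where a core electron is being removed. So the atom has 2 valence electrons.
A main-group element with 2 valence electrons is in group 2.

Group 2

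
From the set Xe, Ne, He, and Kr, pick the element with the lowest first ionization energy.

He is in period 1, group 18; Ne is in period 2, group 18; Kr is in period 4, group 18; Xe is in period 5, group 18.
Removing the outermost electron gets harder across a period and easier down a group.
All are in group 18, so first ionization energy increases up the group.
The lowest first ionization energy among these belongs to Xe.

Xe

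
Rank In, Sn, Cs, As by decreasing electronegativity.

As, Sn, In, Cs

As is in period 4, group 15; In is in period 5, group 13; Sn is in period 5, group 14; Cs is in period 6, group 1.
Smaller atoms with higher effective nuclear charge are more electronegative.
Neither a single period nor a single group — weigh both effects.
In > Cs: relative to Cs, both the across-period and down-group shifts push In's electronegativity up.
Sn > In: Sn lies to the right of In in period 5, so the across-period effect alone puts Sn higher.
As > Sn: relative to Sn, both the across-period and down-group shifts push As's electronegativity up.
Tabulated electronegativity (Pauling): As 2.18, In 1.78, Sn 1.96, Cs 0.79.
So from highest to lowest: As > Sn > In > Cs.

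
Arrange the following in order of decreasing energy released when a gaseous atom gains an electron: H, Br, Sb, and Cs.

Br > Sb > H > Cs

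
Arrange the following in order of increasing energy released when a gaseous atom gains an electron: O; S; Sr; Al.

Sr < Al < O < S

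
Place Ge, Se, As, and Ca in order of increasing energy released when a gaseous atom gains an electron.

Ca < As < Ge < Se

Electron affinity generally becomes more exothermic across a period toward the halogens and less exothermic down a group.
All lie in period 4; the across-period trend (electron affinity increases left to right) applies, with the exception below.
Note the exception: Ge has a higher electron affinity than As, contrary to the simple trend — adding an electron to As's half-filled 4p³ is unfavourable, so Ge (4p²) has the more exothermic EA.
Tabulated electron affinity (kJ/mol): Ca 2, Ge 119, As 78, Se 195.
So from lowest to highest: Ca < As < Ge < Se.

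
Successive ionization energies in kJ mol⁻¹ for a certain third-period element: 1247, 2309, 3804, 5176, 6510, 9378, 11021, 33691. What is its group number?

Look for the largest jump between consecutive ionization energies: IE8/IE7 ≈ 3.1, far larger than any earlier ratio.
That jump marks the point where a core electron is being removed. So the atom has 7 valence electrons.
A main-group element with 7 valence electrons is in group 17.

Group 17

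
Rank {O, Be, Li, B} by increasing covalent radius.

Li is in period 2, group 1; Be is in period 2, group 2; B is in period 2, group 13; O is in period 2, group 16.
Radius decreases left→right (rising Z_eff, same n) and increases top→bottom (higher n).
All lie in period 2, so atomic radius increases right to left.
So from smallest to largest: O < B < Be < Li.

O < B < Be < Li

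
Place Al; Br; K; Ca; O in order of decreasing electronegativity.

O > Br > Al > Ca > K

Electronegativity increases across a period and decreases down a group, tracking effective nuclear charge and atomic size.
These span different periods and groups, so the two trends combine.
Ca > K: Ca lies to the right of K in period 4, so the across-period effect alone puts Ca higher.
Al > Ca: relative to Ca, both the across-period and down-group shifts push Al's electronegativity up.
Br > Al: the two effects oppose for this pair; the across-period effect wins (2.96 vs 1.61).
O > Br: period and group pull opposite ways; the down-group shift dominates (3.44 vs 2.96).
Approximate values (Pauling): O 3.44, Al 1.61, K 0.82, Ca 1.00, Br 2.96.
So from highest to lowest: O > Br > Al > Ca > K.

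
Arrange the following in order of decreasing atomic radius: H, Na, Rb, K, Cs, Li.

Cs > Rb > K > Na > Li > H

H is in period 1, group 1; Li is in period 2, group 1; Na is in period 3, group 1; K is in period 4, group 1; Rb is in period 5, group 1; Cs is in period 6, group 1.
Radius decreases left→right (rising Z_eff, same n) and increases top→bottom (higher n).
All are in group 1, so atomic radius increases down the group.
So from largest to smallest: Cs > Rb > K > Na > Li > H.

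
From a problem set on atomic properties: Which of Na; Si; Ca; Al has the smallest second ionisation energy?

The second ionization energy removes an electron from the +1 ion. For each element: Na⁺ is the bare [Ne] core; Si⁺ still has 3 valence electrons; Ca⁺ still has 1 valence electron; Al⁺ still has 2 valence electrons.
Breaking into a closed-shell core is much more expensive than removing a leftover valence electron — Na has the largest IE_2 here.
Valence configurations: Si⁺ [Ne]3s²3p¹, Ca⁺ [Ar]4s¹, Al⁺ [Ne]3s².
Si⁺ loses a lone 3p electron whereas Al⁺ must break into a filled 3s² pair, so IE_2(Al) > IE_2(Si) even though Si has the higher nuclear charge.
Approximate IE_2 values (kJ/mol): Na 4562, Si 1577, Ca 1145, Al 1817.
Putting it together, IE_2: Ca < Si < Al < Na.

Ca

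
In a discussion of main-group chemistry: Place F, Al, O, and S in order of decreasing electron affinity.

F > S > O > Al

O is in period 2, group 16; F is in period 2, group 17; Al is in period 3, group 13; S is in period 3, group 16.
Atoms with high Z_eff and room in the valence shell (especially the halogens) have the most exothermic electron affinities.
Neither a single period nor a single group — weigh both effects.
O > Al: both effects reinforce here, so O is clearly the higher of the two.
S > O: this pair runs against the simple trend — see the exception note.
F > S: both effects reinforce here, so F is clearly the higher of the two.
Note the exception: S has a higher electron affinity than O, contrary to the simple trend — the compact 2p subshell of O repels the added electron more than S's larger 3p does.
Tabulated electron affinity (kJ/mol): O 141, F 328, Al 42, S 200.
So from highest to lowest: F > S > O > Al.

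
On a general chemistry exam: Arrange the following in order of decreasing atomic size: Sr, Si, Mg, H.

H is in period 1, group 1; Mg is in period 3, group 2; Si is in period 3, group 14; Sr is in period 5, group 2.
Moving right in a period, electrons are added to the same shell under a stronger nuclear pull, so atoms get smaller; moving down, a new shell is opened and atoms get larger.
Here both period and group differ, so the two effects have to be weighed against each other.
Si > H: period and group pull opposite ways; the down-group shift dominates (116 vs 32 pm).
Mg > Si: both are in period 3; the period trend gives Mg the larger value.
Sr > Mg: they share group 2; the group trend gives Sr the larger value.
Approximate values (pm): H 32, Mg 139, Si 116, Sr 185.
So from largest to smallest: Sr > Mg > Si > H.

Sr > Mg > Si > H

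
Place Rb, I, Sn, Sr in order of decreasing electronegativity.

Smaller atoms with higher effective nuclear charge are more electronegative.
All lie in period 5, so electronegativity increases left to right.
So from highest to lowest: I > Sn > Sr > Rb.

I, Sn, Sr, Rb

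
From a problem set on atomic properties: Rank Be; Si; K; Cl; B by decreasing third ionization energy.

Be > K > Cl > B > Si

The third ionization energy removes an electron from the +2 ion. For each element: Be²⁺ is the bare [He] core; Si²⁺ still has 2 valence electrons; K²⁺ is already 1 electron into the core; Cl²⁺ still has 5 valence electrons; B²⁺ still has 1 valence electron.
Core electrons are held far more tightly than valence electrons, so K and Be top the IE_3 order.
Valence configurations: Si²⁺ [Ne]3s², Cl²⁺ [Ne]3s²3p³, B²⁺ [He]2s¹.
Approximate IE_3 values (kJ/mol): Be 14849, Si 3232, K 4420, Cl 3822, B 3660.
Hence IE_3: Si < B < Cl < K < Be.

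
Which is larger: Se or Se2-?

Forming Se2- adds 2 electrons to Se. More electron–electron repulsion in the same shell, with unchanged nuclear charge, lets the cloud expand.
An anion is larger than its parent atom: Se2- > Se.

Se2-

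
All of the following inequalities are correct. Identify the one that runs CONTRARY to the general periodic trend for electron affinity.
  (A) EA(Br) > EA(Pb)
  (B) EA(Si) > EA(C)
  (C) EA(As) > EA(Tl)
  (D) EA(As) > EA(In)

(B)

The general trend: electron affinity increases across a period and decreases down a group.
(A) Br (period 4, group 17) vs Pb (period 6, group 14): the stated order agrees with the simple trend.
(B) Si (period 3, group 14) vs C (period 2, group 14): the stated order contradicts the simple trend.
(C) As (period 4, group 15) vs Tl (period 6, group 13): the stated order agrees with the simple trend.
(D) As (period 4, group 15) vs In (period 5, group 13): the stated order agrees with the simple trend.
The exception is (B): Si's larger, more diffuse 3p orbitals accept an added electron slightly more readily than C's compact 2p.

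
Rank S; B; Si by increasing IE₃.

Si < S < B

The third ionization energy removes an electron from the +2 ion. For each element: S²⁺ still has 4 valence electrons; B²⁺ still has 1 valence electron; Si²⁺ still has 2 valence electrons.
All are still removing valence electrons, so compare the +2 ions as you would atoms: IE_3 generally rises across a period (higher Z_eff) and falls down a group (larger shell), subject to the usual subshell exceptions.
Valence configurations: S²⁺ [Ne]3s²3p², B²⁺ [He]2s¹, Si²⁺ [Ne]3s².
Tabulated IE_3 (kJ/mol): S 3357, B 3660, Si 3232.
Hence IE_3: Si < S < B.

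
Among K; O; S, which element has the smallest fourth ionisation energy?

S

Consider each +3 ion: K³⁺ is already 2 electrons into the core; O³⁺ still has 3 valence electrons; S³⁺ still has 3 valence electrons.
Usually core removal costs more than valence removal, but here the competition is close: a tightly held n=2 valence electron can cost more to remove than an n=3 core electron, so the actual values have to decide it.
Valence configurations: O³⁺ [He]2s²2p¹, S³⁺ [Ne]3s²3p¹.
Tabulated IE_4 (kJ/mol): K 5877, O 7469, S 4556.
Putting it together, IE_4: S < K < O.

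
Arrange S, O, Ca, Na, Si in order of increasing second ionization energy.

Consider each +1 ion: S⁺ still has 5 valence electrons; O⁺ still has 5 valence electrons; Ca⁺ still has 1 valence electron; Na⁺ is the bare [Ne] core; Si⁺ still has 3 valence electrons.
Core electrons are held far more tightly than valence electrons, so Na tops the IE_2 order.
Valence configurations: S⁺ [Ne]3s²3p³, O⁺ [He]2s²2p³, Ca⁺ [Ar]4s¹, Si⁺ [Ne]3s²3p¹.
Tabulated IE_2 (kJ/mol): S 2252, O 3388, Ca 1145, Na 4562, Si 1577.
Putting it together, IE_2: Ca < Si < S < O < Na.

Ca, Si, S, O, Na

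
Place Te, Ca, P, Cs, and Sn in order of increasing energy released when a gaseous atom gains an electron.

P is in period 3, group 15; Ca is in period 4, group 2; Sn is in period 5, group 14; Te is in period 5, group 16; Cs is in period 6, group 1.
Atoms with high Z_eff and room in the valence shell (especially the halogens) have the most exothermic electron affinities.
Neither a single period nor a single group — weigh both effects.
Cs > Ca: this pair runs against the simple trend — see the exception note.
P > Cs: both effects reinforce here, so P is clearly the higher of the two.
Sn > P: this pair runs against the simple trend — see the exception note.
Te > Sn: both are in period 5; the period trend gives Te the larger value.
Note the exception: Cs has a higher electron affinity than Ca, contrary to the simple trend — adding an electron to Ca (ns²) has to open a new, higher-energy np subshell, which is unfavourable.
Note the exception: Sn has a higher electron affinity than P, contrary to the simple trend — adding an electron to P's half-filled np³ subshell costs electron-pairing energy.
Tabulated electron affinity (kJ/mol): P 72, Ca 2, Sn 107, Te 190, Cs 46.
So from lowest to highest: Ca < Cs < P < Sn < Te.

Ca < Cs < P < Sn < Te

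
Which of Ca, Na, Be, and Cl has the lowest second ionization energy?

Ca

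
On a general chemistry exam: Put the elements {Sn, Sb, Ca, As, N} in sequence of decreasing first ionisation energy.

N is in period 2, group 15; Ca is in period 4, group 2; As is in period 4, group 15; Sn is in period 5, group 14; Sb is in period 5, group 15.
Removing the outermost electron gets harder across a period and easier down a group.
Neither a single period nor a single group — weigh both effects.
Sn > Ca: period and group pull opposite ways; the across-period shift dominates (709 vs 590 kJ/mol).
Sb > Sn: both are in period 5; the period trend gives Sb the larger value.
As > Sb: they share group 15; the group trend gives As the larger value.
N > As: N sits above As in group 15, so the down-group effect alone puts N higher.
Approximate values (kJ/mol): N 1402, Ca 590, As 947, Sn 709, Sb 831.
So from highest to lowest: N > As > Sb > Sn > Ca.

N > As > Sb > Sn > Ca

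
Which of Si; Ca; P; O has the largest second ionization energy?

Consider each +1 ion: Si⁺ still has 3 valence electrons; Ca⁺ still has 1 valence electron; P⁺ still has 4 valence electrons; O⁺ still has 5 valence electrons.
All are still removing valence electrons, so compare the +1 ions as you would atoms: IE_2 generally rises across a period (higher Z_eff) and falls down a group (larger shell), subject to the usual subshell exceptions.
Valence configurations: Si⁺ [Ne]3s²3p¹, Ca⁺ [Ar]4s¹, P⁺ [Ne]3s²3p², O⁺ [He]2s²2p³.
Approximate IE_2 values (kJ/mol): Si 1577, Ca 1145, P 1907, O 3388.
Putting it together, IE_2: Ca < Si < P < O.

O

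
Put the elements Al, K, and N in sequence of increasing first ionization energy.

IE₁ increases left→right with effective nuclear charge and decreases top→bottom as the valence shell moves farther out.
These span different periods and groups, so the two trends combine.
Al > K: both effects reinforce here, so Al is clearly the higher of the two.
N > Al: relative to Al, both the across-period and down-group shifts push N's first ionization energy up.
Tabulated first ionization energy (kJ/mol): N 1402, Al 578, K 419.
So from lowest to highest: K < Al < N.

K < Al < N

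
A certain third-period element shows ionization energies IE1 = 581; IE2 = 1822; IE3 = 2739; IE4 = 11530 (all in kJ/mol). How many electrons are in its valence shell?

3

Look for the largest jump between consecutive ionization energies: IE4/IE3 ≈ 4.2, far larger than any earlier ratio.
That jump marks the point where a core electron is being removed. So the atom has 3 valence electrons.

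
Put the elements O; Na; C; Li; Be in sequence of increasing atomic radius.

O < C < Be < Li < Na

Li is in period 2, group 1; Be is in period 2, group 2; C is in period 2, group 14; O is in period 2, group 16; Na is in period 3, group 1.
Radius decreases left→right (rising Z_eff, same n) and increases top→bottom (higher n).
These span different periods and groups, so the two trends combine.
C > O: C lies to the left of O in period 2, so the across-period effect alone puts C larger.
Be > C: both are in period 2; the period trend gives Be the larger value.
Li > Be: both are in period 2; the period trend gives Li the larger value.
Na > Li: they share group 1; the group trend gives Na the larger value.
Tabulated atomic radius (pm): Li 133, Be 102, C 75, O 63, Na 155.
So from smallest to largest: O < C < Be < Li < Na.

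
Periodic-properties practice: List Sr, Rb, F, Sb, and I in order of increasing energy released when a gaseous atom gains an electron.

Sr < Rb < Sb < I < F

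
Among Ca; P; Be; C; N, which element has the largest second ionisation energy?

N

The second ionization energy removes an electron from the +1 ion. For each element: Ca⁺ still has 1 valence electron; P⁺ still has 4 valence electrons; Be⁺ still has 1 valence electron; C⁺ still has 3 valence electrons; N⁺ still has 4 valence electrons.
All are still removing valence electrons, so compare the +1 ions as you would atoms: IE_2 generally rises across a period (higher Z_eff) and falls down a group (larger shell), subject to the usual subshell exceptions.
Valence configurations: Ca⁺ [Ar]4s¹, P⁺ [Ne]3s²3p², Be⁺ [He]2s¹, C⁺ [He]2s²2p¹, N⁺ [He]2s²2p².
The numbers (kJ/mol): Ca 1145, P 1907, Be 1757, C 2353, N 2856.
Putting it together, IE_2: Ca < Be < P < C < N.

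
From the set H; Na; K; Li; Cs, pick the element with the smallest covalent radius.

H is in period 1, group 1; Li is in period 2, group 1; Na is in period 3, group 1; K is in period 4, group 1; Cs is in period 6, group 1.
Across a period the added protons contract the valence shell; down a group each new principal shell makes the atom larger.
All are in group 1, so atomic radius increases down the group.
The smallest covalent radius among these belongs to H.

H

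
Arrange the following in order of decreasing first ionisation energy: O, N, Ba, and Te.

N is in period 2, group 15; O is in period 2, group 16; Te is in period 5, group 16; Ba is in period 6, group 2.
Removing the outermost electron gets harder across a period and easier down a group.
Neither a single period nor a single group — weigh both effects.
Te > Ba: both effects reinforce here, so Te is clearly the higher of the two.
O > Te: they share group 16; the group trend gives O the larger value.
N > O: this pair runs against the simple trend — see the exception note.
Note the exception: N has a higher first ionization energy than O, contrary to the simple trend — pairing an electron in O's 2p⁴ costs repulsion energy, so O ionizes more easily than half-filled N (2p³).
Tabulated first ionization energy (kJ/mol): N 1402, O 1314, Te 869, Ba 503.
So from highest to lowest: N > O > Te > Ba.

N, O, Te, Ba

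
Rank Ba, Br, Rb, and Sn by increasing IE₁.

Br is in period 4, group 17; Rb is in period 5, group 1; Sn is in period 5, group 14; Ba is in period 6, group 2.
IE₁ increases left→right with effective nuclear charge and decreases top→bottom as the valence shell moves farther out.
Neither a single period nor a single group — weigh both effects.
Ba > Rb: the two effects oppose for this pair; the across-period effect wins (503 vs 403 kJ/mol).
Sn > Ba: both effects reinforce here, so Sn is clearly the higher of the two.
Br > Sn: relative to Sn, both the across-period and down-group shifts push Br's first ionization energy up.
Tabulated first ionization energy (kJ/mol): Br 1140, Rb 403, Sn 709, Ba 503.
So from lowest to highest: Rb < Ba < Sn < Br.

Rb, Ba, Sn, Br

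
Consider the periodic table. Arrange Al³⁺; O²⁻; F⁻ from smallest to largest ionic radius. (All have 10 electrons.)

All of these have 10 electrons, so size is governed by nuclear charge alone: the more protons, the stronger the pull on the same electron cloud, and the smaller the ion.
Nuclear charges: Al³⁺ (Z=13), F⁻ (Z=9), O²⁻ (Z=8).
Smallest to largest: Al³⁺ < F⁻ < O²⁻.

Al³⁺ < F⁻ < O²⁻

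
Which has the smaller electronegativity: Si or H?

H is in period 1, group 1; Si is in period 3, group 14.
EN rises left→right (higher Z_eff, smaller atoms) and falls top→bottom (larger, more shielded atoms).
Here both period and group differ, so the two effects have to be weighed against each other.
H > Si: the two effects oppose for this pair; the down-group effect wins (2.20 vs 1.90).
Approximate values (Pauling): H 2.20, Si 1.90.
So Si has the smaller electronegativity (Si < H).

Si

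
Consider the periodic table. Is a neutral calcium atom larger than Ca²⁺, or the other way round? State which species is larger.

Forming Ca²⁺ removes 2 electrons from Ca. Fewer electrons for the same nuclear charge means less shielding and a higher Z_eff on the remaining electrons, and for main-group metals the entire outer shell is lost.
A cation is smaller than its parent atom: Ca²⁺ < Ca.

Ca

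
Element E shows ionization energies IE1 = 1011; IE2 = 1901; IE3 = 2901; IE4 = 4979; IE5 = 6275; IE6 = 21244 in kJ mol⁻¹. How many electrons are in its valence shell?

Look for the largest jump between consecutive ionization energies: IE6/IE5 ≈ 3.4, far larger than any earlier ratio.
That jump marks the point where a core electron is being removed. So the atom has 5 valence electrons.

5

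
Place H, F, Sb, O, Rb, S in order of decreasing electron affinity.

F > S > O > Sb > H > Rb

EA tends to increase across a period and decrease down a group, though the pattern is less regular than for IE or radius.
Here both period and group differ, so the two effects have to be weighed against each other.
H > Rb: they share group 1; the group trend gives H the larger value.
Sb > H: the two effects oppose for this pair; the across-period effect wins (103 vs 73 kJ/mol).
O > Sb: both effects reinforce here, so O is clearly the higher of the two.
S > O: this pair runs against the simple trend — see the exception note.
F > S: both effects reinforce here, so F is clearly the higher of the two.
Note the exception: S has a higher electron affinity than O, contrary to the simple trend — the compact 2p subshell of O repels the added electron more than S's larger 3p does.
Tabulated electron affinity (kJ/mol): H 73, O 141, F 328, S 200, Rb 47, Sb 103.
So from highest to lowest: F > S > O > Sb > H > Rb.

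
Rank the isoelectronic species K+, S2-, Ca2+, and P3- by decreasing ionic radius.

P3- > S2- > K+ > Ca2+

All of these have 18 electrons, so size is governed by nuclear charge alone: the more protons, the stronger the pull on the same electron cloud, and the smaller the ion.
Nuclear charges: Ca2+ (Z=20), K+ (Z=19), S2- (Z=16), P3- (Z=15).
Largest to smallest: P3- > S2- > K+ > Ca2+.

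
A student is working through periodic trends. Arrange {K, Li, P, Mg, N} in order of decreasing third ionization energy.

After 2 electrons have been removed, what remains? K²⁺ is already 1 electron into the core; Li²⁺ is already 1 electron into the core; P²⁺ still has 3 valence electrons; Mg²⁺ is the bare [Ne] core; N²⁺ still has 3 valence electrons.
Usually core removal costs more than valence removal, but here the competition is close: a tightly held n=2 valence electron can cost more to remove than an n=3 core electron, so the actual values have to decide it.
Valence configurations: P²⁺ [Ne]3s²3p¹, N²⁺ [He]2s²2p¹.
The numbers (kJ/mol): K 4420, Li 11815, P 2914, Mg 7733, N 4578.
Putting it together, IE_3: P < K < N < Mg < Li.

Li, Mg, N, K, P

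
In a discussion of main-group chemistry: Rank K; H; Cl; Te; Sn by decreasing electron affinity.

Cl, Te, Sn, H, K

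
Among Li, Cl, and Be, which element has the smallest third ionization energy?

Cl

The third ionization energy removes an electron from the +2 ion. For each element: Li²⁺ is already 1 electron into the core; Cl²⁺ still has 5 valence electrons; Be²⁺ is the bare [He] core.
Breaking into a closed-shell core is much more expensive than removing a leftover valence electron — Li and Be have the largest IE_3 here.
Approximate IE_3 values (kJ/mol): Li 11815, Cl 3822, Be 14849.
Putting it together, IE_3: Cl < Li < Be.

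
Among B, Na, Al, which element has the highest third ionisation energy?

Na

The third ionization energy removes an electron from the +2 ion. For each element: B²⁺ still has 1 valence electron; Na²⁺ is already 1 electron into the core; Al²⁺ still has 1 valence electron.
Breaking into a closed-shell core is much more expensive than removing a leftover valence electron — Na has the largest IE_3 here.
Valence configurations: B²⁺ [He]2s¹, Al²⁺ [Ne]3s¹.
Approximate IE_3 values (kJ/mol): B 3660, Na 6910, Al 2745.
Hence IE_3: Al < B < Na.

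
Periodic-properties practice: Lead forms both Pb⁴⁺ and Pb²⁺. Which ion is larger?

Both ions have Z = 82 protons, but Pb⁴⁺ has lost more electrons, so its remaining electrons feel a larger effective nuclear charge per electron and are pulled in more tightly.
Higher positive charge → smaller ion, so Pb²⁺ > Pb⁴⁺.

Pb²⁺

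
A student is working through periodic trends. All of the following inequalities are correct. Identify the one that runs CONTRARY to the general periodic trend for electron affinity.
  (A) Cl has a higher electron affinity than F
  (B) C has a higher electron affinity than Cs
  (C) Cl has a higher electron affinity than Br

(A)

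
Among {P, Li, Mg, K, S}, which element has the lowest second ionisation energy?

Consider each +1 ion: P⁺ still has 4 valence electrons; Li⁺ is the bare [He] core; Mg⁺ still has 1 valence electron; K⁺ is the bare [Ar] core; S⁺ still has 5 valence electrons.
Breaking into a closed-shell core is much more expensive than removing a leftover valence electron — K and Li have the largest IE_2 here.
Valence configurations: P⁺ [Ne]3s²3p², Mg⁺ [Ne]3s¹, S⁺ [Ne]3s²3p³.
Tabulated IE_2 (kJ/mol): P 1907, Li 7298, Mg 1451, K 3052, S 2252.
So the second ionization energies run Mg < P < S < K < Li.

Mg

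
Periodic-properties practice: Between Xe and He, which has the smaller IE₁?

Xe

He is in period 1, group 18; Xe is in period 5, group 18.
Removing the outermost electron gets harder across a period and easier down a group.
All are in group 18, so first ionization energy increases up the group.
So Xe has the smaller IE₁ (Xe < He).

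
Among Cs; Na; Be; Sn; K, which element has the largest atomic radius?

Cs

Be is in period 2, group 2; Na is in period 3, group 1; K is in period 4, group 1; Sn is in period 5, group 14; Cs is in period 6, group 1.
Moving right in a period, electrons are added to the same shell under a stronger nuclear pull, so atoms get smaller; moving down, a new shell is opened and atoms get larger.
These span different periods and groups, so the two trends combine.
Sn > Be: the two effects oppose for this pair; the down-group effect wins (140 vs 102 pm).
Na > Sn: the two effects oppose for this pair; the across-period effect wins (155 vs 140 pm).
K > Na: K sits below Na in group 1, so the down-group effect alone puts K larger.
Cs > K: they share group 1; the group trend gives Cs the larger value.
Approximate values (pm): Be 102, Na 155, K 196, Sn 140, Cs 232.
The largest atomic radius among these belongs to Cs.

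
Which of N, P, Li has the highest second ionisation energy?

After 1 electron has been removed, what remains? N⁺ still has 4 valence electrons; P⁺ still has 4 valence electrons; Li⁺ is the bare [He] core.
Core electrons are held far more tightly than valence electrons, so Li tops the IE_2 order.
Valence configurations: N⁺ [He]2s²2p², P⁺ [Ne]3s²3p².
The numbers (kJ/mol): N 2856, P 1907, Li 7298.
Putting it together, IE_2: P < N < Li.

Li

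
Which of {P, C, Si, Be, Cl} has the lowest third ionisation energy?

IE_3 is the cost of taking one more electron from the +2 cation: P²⁺ still has 3 valence electrons; C²⁺ still has 2 valence electrons; Si²⁺ still has 2 valence electrons; Be²⁺ is the bare [He] core; Cl²⁺ still has 5 valence electrons.
Core electrons are held far more tightly than valence electrons, so Be tops the IE_3 order.
Valence configurations: P²⁺ [Ne]3s²3p¹, C²⁺ [He]2s², Si²⁺ [Ne]3s², Cl²⁺ [Ne]3s²3p³.
P²⁺ loses a lone 3p electron whereas Si²⁺ must break into a filled 3s² pair, so IE_3(Si) > IE_3(P) even though P has the higher nuclear charge.
The numbers (kJ/mol): P 2914, C 4620, Si 3232, Be 14849, Cl 3822.
Hence IE_3: P < Si < Cl < C < Be.

P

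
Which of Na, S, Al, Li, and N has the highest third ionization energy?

Li

The third ionization energy removes an electron from the +2 ion. For each element: Na²⁺ is already 1 electron into the core; S²⁺ still has 4 valence electrons; Al²⁺ still has 1 valence electron; Li²⁺ is already 1 electron into the core; N²⁺ still has 3 valence electrons.
Breaking into a closed-shell core is much more expensive than removing a leftover valence electron — Na and Li have the largest IE_3 here.
Valence configurations: S²⁺ [Ne]3s²3p², Al²⁺ [Ne]3s¹, N²⁺ [He]2s²2p¹.
Tabulated IE_3 (kJ/mol): Na 6910, S 3357, Al 2745, Li 11815, N 4578.
Hence IE_3: Al < S < N < Na < Li.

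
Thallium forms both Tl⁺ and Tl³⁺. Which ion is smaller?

Tl³⁺

Both ions have Z = 81 protons, but Tl³⁺ has lost more electrons, so its remaining electrons feel a larger effective nuclear charge per electron and are pulled in more tightly.
Higher positive charge → smaller ion, so Tl⁺ > Tl³⁺.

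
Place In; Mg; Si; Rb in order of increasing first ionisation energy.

Rb < In < Mg < Si

Mg is in period 3, group 2; Si is in period 3, group 14; Rb is in period 5, group 1; In is in period 5, group 13.
First ionization energy rises across a period (greater Z_eff holds electrons more tightly) and falls down a group (valence electrons are farther from the nucleus).
These span different periods and groups, so the two trends combine.
In > Rb: In lies to the right of Rb in period 5, so the across-period effect alone puts In higher.
Mg > In: period and group pull opposite ways; the down-group shift dominates (738 vs 558 kJ/mol).
Si > Mg: both are in period 3; the period trend gives Si the larger value.
Approximate values (kJ/mol): Mg 738, Si 786, Rb 403, In 558.
So from lowest to highest: Rb < In < Mg < Si.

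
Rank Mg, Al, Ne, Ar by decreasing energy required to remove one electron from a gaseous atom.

Ne > Ar > Mg > Al

Ne is in period 2, group 18; Mg is in period 3, group 2; Al is in period 3, group 13; Ar is in period 3, group 18.
IE₁ increases left→right with effective nuclear charge and decreases top→bottom as the valence shell moves farther out.
These span different periods and groups, so the two trends combine.
Mg > Al: this pair runs against the simple trend — see the exception note.
Ar > Mg: Ar lies to the right of Mg in period 3, so the across-period effect alone puts Ar higher.
Ne > Ar: Ne sits above Ar in group 18, so the down-group effect alone puts Ne higher.
Note the exception: Mg has a higher first ionization energy than Al, contrary to the simple trend — Al's single 3p electron is easier to remove than one from Mg's filled 3s².
For reference (kJ/mol): Ne 2081, Mg 738, Al 578, Ar 1521.
So from highest to lowest: Ne > Ar > Mg > Al.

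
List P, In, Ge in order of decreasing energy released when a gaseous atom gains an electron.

P is in period 3, group 15; Ge is in period 4, group 14; In is in period 5, group 13.
Atoms with high Z_eff and room in the valence shell (especially the halogens) have the most exothermic electron affinities.
These span different periods and groups, so the two trends combine.
P > In: both effects reinforce here, so P is clearly the higher of the two.
Ge > P: this pair runs against the simple trend — see the exception note.
Note the exception: Ge has a higher electron affinity than P, contrary to the simple trend — adding an electron to P's half-filled np³ subshell costs electron-pairing energy.
Tabulated electron affinity (kJ/mol): P 72, Ge 119, In 29.
So from highest to lowest: Ge > P > In.

Ge, P, In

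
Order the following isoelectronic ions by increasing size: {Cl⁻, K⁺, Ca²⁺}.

All of these have 18 electrons, so size is governed by nuclear charge alone: the more protons, the stronger the pull on the same electron cloud, and the smaller the ion.
Nuclear charges: Ca²⁺ (Z=20), K⁺ (Z=19), Cl⁻ (Z=17).
Smallest to largest: Ca²⁺ < K⁺ < Cl⁻.

Ca²⁺ < K⁺ < Cl⁻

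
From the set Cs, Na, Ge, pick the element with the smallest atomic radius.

Ge

Na is in period 3, group 1; Ge is in period 4, group 14; Cs is in period 6, group 1.
Across a period the added protons contract the valence shell; down a group each new principal shell makes the atom larger.
Neither a single period nor a single group — weigh both effects.
Na > Ge: period and group pull opposite ways; the across-period shift dominates (155 vs 121 pm).
Cs > Na: they share group 1; the group trend gives Cs the larger value.
Approximate values (pm): Na 155, Ge 121, Cs 232.
The smallest atomic radius among these belongs to Ge.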